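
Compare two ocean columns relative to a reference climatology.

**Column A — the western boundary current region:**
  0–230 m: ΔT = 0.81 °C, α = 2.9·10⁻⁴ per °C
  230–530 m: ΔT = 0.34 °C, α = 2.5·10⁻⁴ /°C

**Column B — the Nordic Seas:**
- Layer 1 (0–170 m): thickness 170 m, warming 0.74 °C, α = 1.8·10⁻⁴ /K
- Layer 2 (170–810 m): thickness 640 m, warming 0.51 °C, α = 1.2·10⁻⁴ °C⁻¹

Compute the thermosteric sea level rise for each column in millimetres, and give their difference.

A 0.81 × 2.9×10⁻⁴ × 230 = 0.054027 m
A 230–530 m: 0.34 × 300 × 2.5×10⁻⁴ = 0.02550 m
A total: 0.079527 m
B 170 × 1.8×10⁻⁴ × 0.74 = 0.022644 m
B 170–810 m: 640 × 0.51 × 1.2×10⁻⁴ = 0.039168 m
B total: 0.061812 m
Difference: 0.079527 − 0.061812 = 0.017715 m

A: 79.5 mm; B: 61.8 mm; difference 17.7 mm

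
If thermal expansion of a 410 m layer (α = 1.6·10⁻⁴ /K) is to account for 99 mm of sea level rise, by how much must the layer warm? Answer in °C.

ΔT = Δh/(αH) = 0.099 / (1.6×10⁻⁴ × 410) ≈ 1.509 °C

1.51 °C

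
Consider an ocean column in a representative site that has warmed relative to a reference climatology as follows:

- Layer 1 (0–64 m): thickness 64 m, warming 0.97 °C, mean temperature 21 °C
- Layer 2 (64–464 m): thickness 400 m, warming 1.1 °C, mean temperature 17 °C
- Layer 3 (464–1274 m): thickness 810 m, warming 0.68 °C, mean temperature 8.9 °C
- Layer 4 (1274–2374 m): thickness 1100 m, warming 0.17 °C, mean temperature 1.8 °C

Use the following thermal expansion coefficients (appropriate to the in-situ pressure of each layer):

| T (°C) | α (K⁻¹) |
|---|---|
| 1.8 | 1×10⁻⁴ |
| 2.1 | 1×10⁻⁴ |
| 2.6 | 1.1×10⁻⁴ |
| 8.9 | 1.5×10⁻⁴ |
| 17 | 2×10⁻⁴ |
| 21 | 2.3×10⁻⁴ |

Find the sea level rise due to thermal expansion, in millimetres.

Layer 1 at 21 °C → α = 2.3×10⁻⁴ K⁻¹
Layer 2 at 17 °C → α = 2×10⁻⁴ K⁻¹
Layer 3 at 8.9 °C → α = 1.5×10⁻⁴ K⁻¹
Layer 4 at 1.8 °C → α = 1×10⁻⁴ K⁻¹
0–64 m: 0.97 × 2.3×10⁻⁴ × 64 = 0.0142784 m
Layer 2: 400 × 2×10⁻⁴ × 1.1 = 0.08800 m
Layer 3: 810 × 0.68 × 1.5×10⁻⁴ = 0.08262 m
1100 × 0.17 × 1×10⁻⁴ = 0.01870 m
Δh = 0.0142784 + 0.08800 + 0.08262 + 0.01870 = 0.2035984 m ≈ 200 mm

200 mm of thermosteric rise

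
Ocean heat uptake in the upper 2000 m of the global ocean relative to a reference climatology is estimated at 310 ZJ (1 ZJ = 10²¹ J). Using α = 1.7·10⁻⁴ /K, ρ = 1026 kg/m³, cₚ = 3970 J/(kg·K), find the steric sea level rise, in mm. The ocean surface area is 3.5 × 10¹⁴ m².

Per unit area: Q = 310×10²¹ / (3.5×10¹⁴) ≈ 8.857×10⁸ J/m²
Δh = αQ/(ρcₚ) = 1.7×10⁻⁴ × 8.857×10⁸ / (1026 × 3970) ≈ 0.036966 m

37.0 mm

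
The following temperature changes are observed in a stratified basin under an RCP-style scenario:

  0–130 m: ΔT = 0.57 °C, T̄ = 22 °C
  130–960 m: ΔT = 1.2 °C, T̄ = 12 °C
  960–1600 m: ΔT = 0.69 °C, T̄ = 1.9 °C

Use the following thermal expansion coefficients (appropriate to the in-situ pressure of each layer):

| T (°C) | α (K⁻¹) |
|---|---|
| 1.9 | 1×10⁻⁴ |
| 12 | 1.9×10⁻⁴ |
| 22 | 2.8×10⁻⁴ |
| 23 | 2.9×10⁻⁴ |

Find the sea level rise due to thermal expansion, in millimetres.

Δh = 250 mm

Layer 1 at 22 °C → α = 2.8×10⁻⁴ K⁻¹
Layer 2 at 12 °C → α = 1.9×10⁻⁴ K⁻¹
Layer 3 at 1.9 °C → α = 1×10⁻⁴ K⁻¹
0–130 m: 0.57 × 130 × 2.8×10⁻⁴ = 0.020748 m
1.9×10⁻⁴ × 1.2 × 830 = 0.18924 m
960–1600 m: 1×10⁻⁴ × 640 × 0.69 = 0.04416 m
Δh = 0.020748 + 0.18924 + 0.04416 = 0.254148 m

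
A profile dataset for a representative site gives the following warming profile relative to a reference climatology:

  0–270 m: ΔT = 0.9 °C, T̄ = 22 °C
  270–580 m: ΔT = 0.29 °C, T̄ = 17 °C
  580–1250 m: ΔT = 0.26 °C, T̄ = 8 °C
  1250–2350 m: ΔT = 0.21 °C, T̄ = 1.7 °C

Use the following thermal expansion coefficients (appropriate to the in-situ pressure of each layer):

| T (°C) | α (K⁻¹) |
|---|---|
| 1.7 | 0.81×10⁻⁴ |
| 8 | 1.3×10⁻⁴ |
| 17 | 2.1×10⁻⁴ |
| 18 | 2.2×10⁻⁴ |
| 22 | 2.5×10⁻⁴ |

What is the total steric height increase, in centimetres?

Layer 1 at 22 °C → α = 2.5×10⁻⁴ K⁻¹
Layer 2 at 17 °C → α = 2.1×10⁻⁴ K⁻¹
Layer 3 at 8 °C → α = 1.3×10⁻⁴ K⁻¹
Layer 4 at 1.7 °C → α = 0.81×10⁻⁴ K⁻¹
0–270 m: 0.9 × 270 × 2.5×10⁻⁴ = 0.06075 m
270–580 m: 310 × 2.1×10⁻⁴ × 0.29 = 0.018879 m
580–1250 m: 1.3×10⁻⁴ × 0.26 × 670 = 0.022646 m
1100 × 0.21 × 0.81×10⁻⁴ = 0.018711 m
Δh = 0.06075 + 0.018879 + 0.022646 + 0.018711 = 0.120986 m ≈ 12.1 cm

12.1 cm of thermosteric rise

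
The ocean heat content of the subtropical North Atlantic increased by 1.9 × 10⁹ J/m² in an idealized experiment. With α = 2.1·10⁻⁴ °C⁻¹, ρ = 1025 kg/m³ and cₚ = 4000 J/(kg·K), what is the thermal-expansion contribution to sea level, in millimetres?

97 mm

Δh = αQ/(ρcₚ) = 2.1×10⁻⁴ × 1.9×10⁹ / (1025 × 4000) ≈ 0.097317 m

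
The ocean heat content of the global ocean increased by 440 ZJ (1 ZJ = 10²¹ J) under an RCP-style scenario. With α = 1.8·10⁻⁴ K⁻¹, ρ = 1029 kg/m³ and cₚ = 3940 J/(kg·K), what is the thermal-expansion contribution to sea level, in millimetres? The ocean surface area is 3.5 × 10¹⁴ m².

Per unit area: Q = 440×10²¹ / (3.5×10¹⁴) ≈ 1.257×10⁹ J/m²
Δh = αQ/(ρcₚ) = 1.8×10⁻⁴ × 1.257×10⁹ / (1029 × 3940) ≈ 0.055808 m

Δh ≈ 56 mm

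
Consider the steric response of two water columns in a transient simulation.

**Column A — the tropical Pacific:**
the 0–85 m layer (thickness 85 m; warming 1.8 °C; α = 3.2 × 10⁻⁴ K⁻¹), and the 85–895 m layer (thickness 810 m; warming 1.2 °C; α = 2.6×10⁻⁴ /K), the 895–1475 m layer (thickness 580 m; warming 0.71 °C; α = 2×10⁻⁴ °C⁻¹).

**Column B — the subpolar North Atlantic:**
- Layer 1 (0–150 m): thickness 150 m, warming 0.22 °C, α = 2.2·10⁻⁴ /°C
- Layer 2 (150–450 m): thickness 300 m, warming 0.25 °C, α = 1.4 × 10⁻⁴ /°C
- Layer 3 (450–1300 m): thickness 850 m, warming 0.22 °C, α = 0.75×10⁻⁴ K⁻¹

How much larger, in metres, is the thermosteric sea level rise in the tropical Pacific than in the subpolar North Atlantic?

A 0–85 m: 85 × 3.2×10⁻⁴ × 1.8 = 0.04896 m
A 1.2 × 810 × 2.6×10⁻⁴ = 0.25272 m
A Layer 3: 580 × 2×10⁻⁴ × 0.71 = 0.08236 m
A total: 0.38404 m
B Layer 1: 2.2×10⁻⁴ × 0.22 × 150 = 0.00726 m
B Layer 2: 300 × 0.25 × 1.4×10⁻⁴ = 0.01050 m
B 0.75×10⁻⁴ × 850 × 0.22 = 0.014025 m
B total: 0.031785 m
Difference: 0.38404 − 0.031785 = 0.352255 m

0.35 m larger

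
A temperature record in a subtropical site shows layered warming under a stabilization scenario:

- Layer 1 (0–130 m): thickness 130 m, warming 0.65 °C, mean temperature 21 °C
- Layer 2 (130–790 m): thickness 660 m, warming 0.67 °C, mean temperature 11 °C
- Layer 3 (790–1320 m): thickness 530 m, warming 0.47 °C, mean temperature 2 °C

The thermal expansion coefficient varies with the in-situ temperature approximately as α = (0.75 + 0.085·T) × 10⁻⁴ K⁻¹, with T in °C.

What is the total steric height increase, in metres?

Layer 1: α = (0.75 + 0.085×21)×10⁻⁴ = 2.535×10⁻⁴ K⁻¹
Layer 2: α = (0.75 + 0.085×11)×10⁻⁴ = 1.685×10⁻⁴ K⁻¹
Layer 3: α = (0.75 + 0.085×2)×10⁻⁴ = 0.92×10⁻⁴ K⁻¹
0.65 × 2.535×10⁻⁴ × 130 = 0.02142075 m
1.685×10⁻⁴ × 0.67 × 660 = 0.0745107 m
0.47 × 0.92×10⁻⁴ × 530 = 0.0229172 m
Δh = 0.02142075 + 0.0745107 + 0.0229172 = 0.11884865 m

about 0.119 m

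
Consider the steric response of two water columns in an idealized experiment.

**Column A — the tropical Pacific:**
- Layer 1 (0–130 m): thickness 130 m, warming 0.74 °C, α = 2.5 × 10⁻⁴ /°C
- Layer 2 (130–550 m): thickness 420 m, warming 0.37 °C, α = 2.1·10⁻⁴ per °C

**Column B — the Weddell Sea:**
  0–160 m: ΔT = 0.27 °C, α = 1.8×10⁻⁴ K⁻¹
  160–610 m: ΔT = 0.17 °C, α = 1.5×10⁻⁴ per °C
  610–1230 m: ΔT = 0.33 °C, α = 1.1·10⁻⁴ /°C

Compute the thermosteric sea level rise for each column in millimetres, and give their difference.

A Layer 1: 130 × 0.74 × 2.5×10⁻⁴ = 0.02405 m
A 0.37 × 2.1×10⁻⁴ × 420 = 0.032634 m
A total: 0.056684 m
B 0–160 m: 160 × 1.8×10⁻⁴ × 0.27 = 0.007776 m
B 160–610 m: 1.5×10⁻⁴ × 450 × 0.17 = 0.011475 m
B 0.33 × 1.1×10⁻⁴ × 620 = 0.022506 m
B total: 0.041757 m
Difference: 0.056684 − 0.041757 = 0.014927 m

A: 56.7 mm; B: 41.8 mm; difference 14.9 mm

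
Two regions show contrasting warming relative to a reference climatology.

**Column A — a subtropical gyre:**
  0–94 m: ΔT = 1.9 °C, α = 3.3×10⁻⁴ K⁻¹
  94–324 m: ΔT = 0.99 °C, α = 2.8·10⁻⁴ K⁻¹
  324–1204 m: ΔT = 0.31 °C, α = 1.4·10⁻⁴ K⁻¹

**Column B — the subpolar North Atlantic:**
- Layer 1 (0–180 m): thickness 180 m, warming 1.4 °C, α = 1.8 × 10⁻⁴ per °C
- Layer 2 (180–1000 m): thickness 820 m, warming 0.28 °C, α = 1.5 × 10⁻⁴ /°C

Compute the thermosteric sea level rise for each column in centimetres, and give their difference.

Δh_A ≈ 16 cm, Δh_B ≈ 8.0 cm; difference ≈ 8.1 cm

A 94 × 3.3×10⁻⁴ × 1.9 = 0.058938 m
A 230 × 0.99 × 2.8×10⁻⁴ = 0.063756 m
A 324–1204 m: 1.4×10⁻⁴ × 880 × 0.31 = 0.038192 m
A total: 0.160886 m
B 180 × 1.4 × 1.8×10⁻⁴ = 0.04536 m
B 1.5×10⁻⁴ × 820 × 0.28 = 0.03444 m
B total: 0.07980 m
Difference: 0.160886 − 0.07980 = 0.081086 m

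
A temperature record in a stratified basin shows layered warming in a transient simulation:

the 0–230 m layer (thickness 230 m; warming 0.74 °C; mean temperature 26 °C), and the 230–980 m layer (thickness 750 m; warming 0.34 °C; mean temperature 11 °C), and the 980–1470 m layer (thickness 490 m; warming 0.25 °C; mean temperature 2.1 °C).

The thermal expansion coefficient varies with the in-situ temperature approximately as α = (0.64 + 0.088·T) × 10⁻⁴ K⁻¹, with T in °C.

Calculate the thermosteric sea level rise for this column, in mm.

Δh = 100 mm

Layer 1: α = (0.64 + 0.088×26)×10⁻⁴ = 2.928×10⁻⁴ K⁻¹
Layer 2: α = (0.64 + 0.088×11)×10⁻⁴ = 1.608×10⁻⁴ K⁻¹
Layer 3: α = (0.64 + 0.088×2.1)×10⁻⁴ = 0.8248×10⁻⁴ K⁻¹
Layer 1: 2.928×10⁻⁴ × 0.74 × 230 = 0.04983456 m
750 × 1.608×10⁻⁴ × 0.34 = 0.041004 m
980–1470 m: 490 × 0.25 × 0.8248×10⁻⁴ = 0.0101038 m
Δh = 0.04983456 + 0.041004 + 0.0101038 = 0.10094236 m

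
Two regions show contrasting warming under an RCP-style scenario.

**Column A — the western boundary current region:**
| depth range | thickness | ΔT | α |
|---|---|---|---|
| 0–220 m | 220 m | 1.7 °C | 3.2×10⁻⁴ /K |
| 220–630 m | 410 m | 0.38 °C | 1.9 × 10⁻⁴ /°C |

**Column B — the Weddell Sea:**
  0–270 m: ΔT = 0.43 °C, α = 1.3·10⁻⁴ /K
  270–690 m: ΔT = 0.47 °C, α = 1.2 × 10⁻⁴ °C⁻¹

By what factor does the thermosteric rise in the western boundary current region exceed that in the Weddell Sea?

A 0–220 m: 3.2×10⁻⁴ × 1.7 × 220 = 0.11968 m
A Layer 2: 410 × 0.38 × 1.9×10⁻⁴ = 0.029602 m
A total: 0.149282 m
B Layer 1: 1.3×10⁻⁴ × 0.43 × 270 = 0.015093 m
B 420 × 0.47 × 1.2×10⁻⁴ = 0.023688 m
B total: 0.038781 m
Ratio: 0.149282 / 0.038781 ≈ 3.849

3.85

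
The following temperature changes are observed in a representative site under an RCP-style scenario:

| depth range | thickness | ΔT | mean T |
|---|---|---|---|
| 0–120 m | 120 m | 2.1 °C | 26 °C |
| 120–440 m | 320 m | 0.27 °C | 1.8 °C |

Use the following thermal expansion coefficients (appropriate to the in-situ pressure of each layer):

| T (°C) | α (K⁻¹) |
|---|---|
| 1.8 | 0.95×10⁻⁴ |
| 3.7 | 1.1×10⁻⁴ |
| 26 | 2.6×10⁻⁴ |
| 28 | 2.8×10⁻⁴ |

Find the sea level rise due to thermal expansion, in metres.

Layer 1 at 26 °C → α = 2.6×10⁻⁴ K⁻¹
Layer 2 at 1.8 °C → α = 0.95×10⁻⁴ K⁻¹
0–120 m: 2.1 × 2.6×10⁻⁴ × 120 = 0.06552 m
0.27 × 0.95×10⁻⁴ × 320 = 0.008208 m
Δh = 0.06552 + 0.008208 = 0.073728 m

about 0.0737 m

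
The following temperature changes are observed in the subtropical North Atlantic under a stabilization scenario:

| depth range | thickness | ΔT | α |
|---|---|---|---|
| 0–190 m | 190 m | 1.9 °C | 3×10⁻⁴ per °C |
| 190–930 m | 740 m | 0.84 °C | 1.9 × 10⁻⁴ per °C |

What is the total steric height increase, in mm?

226 mm

Layer 1: 1.9 × 3×10⁻⁴ × 190 = 0.10830 m
740 × 0.84 × 1.9×10⁻⁴ = 0.118104 m
Δh = 0.10830 + 0.118104 = 0.226404 m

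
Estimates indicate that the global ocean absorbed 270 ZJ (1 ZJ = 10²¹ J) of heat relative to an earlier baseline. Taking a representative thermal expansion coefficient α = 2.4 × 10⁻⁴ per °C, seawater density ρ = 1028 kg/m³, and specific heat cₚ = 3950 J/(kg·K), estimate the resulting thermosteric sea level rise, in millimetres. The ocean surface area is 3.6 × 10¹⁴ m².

Δh ≈ 44.3 mm

Per unit area: Q = 270×10²¹ / (3.6×10¹⁴) = 7.5×10⁸ J/m²
Δh = αQ/(ρcₚ) = 2.4×10⁻⁴ × 7.5×10⁸ / (1028 × 3950) ≈ 0.044328 m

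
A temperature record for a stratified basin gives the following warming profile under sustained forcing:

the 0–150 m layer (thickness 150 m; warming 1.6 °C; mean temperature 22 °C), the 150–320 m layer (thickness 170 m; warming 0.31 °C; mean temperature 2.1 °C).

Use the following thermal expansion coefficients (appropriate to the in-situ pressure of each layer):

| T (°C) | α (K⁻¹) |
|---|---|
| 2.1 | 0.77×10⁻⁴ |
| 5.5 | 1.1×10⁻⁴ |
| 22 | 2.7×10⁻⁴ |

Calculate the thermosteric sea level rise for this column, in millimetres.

Layer 1 at 22 °C → α = 2.7×10⁻⁴ K⁻¹
Layer 2 at 2.1 °C → α = 0.77×10⁻⁴ K⁻¹
Layer 1: 150 × 2.7×10⁻⁴ × 1.6 = 0.06480 m
150–320 m: 170 × 0.31 × 0.77×10⁻⁴ = 0.0040579 m
Δh = 0.06480 + 0.0040579 = 0.0688579 m

69 mm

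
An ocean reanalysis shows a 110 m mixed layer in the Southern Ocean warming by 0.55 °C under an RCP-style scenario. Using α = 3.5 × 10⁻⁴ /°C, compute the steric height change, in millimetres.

Δh = αΔT·H = 3.5×10⁻⁴ × 0.55 × 110 = 0.021175 m

about 21.2 mm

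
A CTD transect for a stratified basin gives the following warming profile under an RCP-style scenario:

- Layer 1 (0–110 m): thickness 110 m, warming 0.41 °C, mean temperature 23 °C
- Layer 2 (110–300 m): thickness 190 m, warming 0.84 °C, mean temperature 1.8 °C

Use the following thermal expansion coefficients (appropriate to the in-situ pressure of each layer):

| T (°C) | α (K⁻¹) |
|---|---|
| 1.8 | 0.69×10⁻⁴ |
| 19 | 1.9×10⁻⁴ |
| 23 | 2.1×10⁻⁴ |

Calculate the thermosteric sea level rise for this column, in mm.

Layer 1 at 23 °C → α = 2.1×10⁻⁴ K⁻¹
Layer 2 at 1.8 °C → α = 0.69×10⁻⁴ K⁻¹
Layer 1: 110 × 2.1×10⁻⁴ × 0.41 = 0.009471 m
Layer 2: 190 × 0.84 × 0.69×10⁻⁴ = 0.0110124 m
Δh = 0.009471 + 0.0110124 = 0.0204834 m

about 20.5 mm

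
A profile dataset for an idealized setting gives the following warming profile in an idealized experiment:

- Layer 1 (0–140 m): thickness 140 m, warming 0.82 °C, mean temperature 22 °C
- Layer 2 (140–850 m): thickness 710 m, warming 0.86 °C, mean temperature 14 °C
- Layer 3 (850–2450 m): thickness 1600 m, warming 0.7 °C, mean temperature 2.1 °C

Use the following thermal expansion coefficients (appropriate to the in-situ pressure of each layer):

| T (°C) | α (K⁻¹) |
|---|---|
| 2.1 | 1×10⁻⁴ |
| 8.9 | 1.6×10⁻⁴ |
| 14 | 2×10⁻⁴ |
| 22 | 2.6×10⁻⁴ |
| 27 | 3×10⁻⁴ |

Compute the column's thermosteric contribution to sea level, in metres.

Δh ≈ 0.264 m

Layer 1 at 22 °C → α = 2.6×10⁻⁴ K⁻¹
Layer 2 at 14 °C → α = 2×10⁻⁴ K⁻¹
Layer 3 at 2.1 °C → α = 1×10⁻⁴ K⁻¹
0–140 m: 2.6×10⁻⁴ × 0.82 × 140 = 0.029848 m
2×10⁻⁴ × 0.86 × 710 = 0.12212 m
Layer 3: 1×10⁻⁴ × 0.7 × 1600 = 0.11200 m
Δh = 0.029848 + 0.12212 + 0.11200 = 0.263968 m ≈ 0.264 m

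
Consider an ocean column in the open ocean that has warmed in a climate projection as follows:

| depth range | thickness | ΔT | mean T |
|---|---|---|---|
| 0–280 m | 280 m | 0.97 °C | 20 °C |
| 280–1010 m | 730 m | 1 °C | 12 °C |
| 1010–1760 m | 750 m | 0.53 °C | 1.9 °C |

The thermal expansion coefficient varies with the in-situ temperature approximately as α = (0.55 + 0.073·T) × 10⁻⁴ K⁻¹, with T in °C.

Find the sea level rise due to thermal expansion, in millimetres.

186 mm of thermosteric rise

Layer 1: α = (0.55 + 0.073×20)×10⁻⁴ = 2.01×10⁻⁴ K⁻¹
Layer 2: α = (0.55 + 0.073×12)×10⁻⁴ = 1.426×10⁻⁴ K⁻¹
Layer 3: α = (0.55 + 0.073×1.9)×10⁻⁴ = 0.6887×10⁻⁴ K⁻¹
Layer 1: 280 × 0.97 × 2.01×10⁻⁴ = 0.0545916 m
280–1010 m: 1 × 730 × 1.426×10⁻⁴ = 0.104098 m
Layer 3: 0.53 × 0.6887×10⁻⁴ × 750 = 0.027375825 m
Δh = 0.0545916 + 0.104098 + 0.027375825 = 0.186065425 m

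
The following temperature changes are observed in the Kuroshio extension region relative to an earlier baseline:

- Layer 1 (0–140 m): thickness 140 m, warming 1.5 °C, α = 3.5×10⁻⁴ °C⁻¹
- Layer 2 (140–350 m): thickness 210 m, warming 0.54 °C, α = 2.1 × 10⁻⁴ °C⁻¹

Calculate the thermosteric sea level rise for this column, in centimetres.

9.73 cm

Layer 1: 1.5 × 140 × 3.5×10⁻⁴ = 0.07350 m
140–350 m: 210 × 0.54 × 2.1×10⁻⁴ = 0.023814 m
Δh = 0.07350 + 0.023814 = 0.097314 m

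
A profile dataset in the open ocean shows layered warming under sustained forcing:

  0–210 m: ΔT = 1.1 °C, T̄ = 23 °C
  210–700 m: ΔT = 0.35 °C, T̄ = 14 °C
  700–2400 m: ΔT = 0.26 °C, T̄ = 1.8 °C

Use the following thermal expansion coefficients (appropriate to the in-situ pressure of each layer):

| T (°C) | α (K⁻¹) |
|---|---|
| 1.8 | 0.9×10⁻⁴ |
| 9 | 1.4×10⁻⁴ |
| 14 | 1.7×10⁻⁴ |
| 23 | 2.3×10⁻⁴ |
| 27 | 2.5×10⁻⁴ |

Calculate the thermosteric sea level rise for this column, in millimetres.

Layer 1 at 23 °C → α = 2.3×10⁻⁴ K⁻¹
Layer 2 at 14 °C → α = 1.7×10⁻⁴ K⁻¹
Layer 3 at 1.8 °C → α = 0.9×10⁻⁴ K⁻¹
1.1 × 2.3×10⁻⁴ × 210 = 0.05313 m
490 × 0.35 × 1.7×10⁻⁴ = 0.029155 m
1700 × 0.9×10⁻⁴ × 0.26 = 0.03978 m
Δh = 0.05313 + 0.029155 + 0.03978 = 0.122065 m

120 mm of thermosteric rise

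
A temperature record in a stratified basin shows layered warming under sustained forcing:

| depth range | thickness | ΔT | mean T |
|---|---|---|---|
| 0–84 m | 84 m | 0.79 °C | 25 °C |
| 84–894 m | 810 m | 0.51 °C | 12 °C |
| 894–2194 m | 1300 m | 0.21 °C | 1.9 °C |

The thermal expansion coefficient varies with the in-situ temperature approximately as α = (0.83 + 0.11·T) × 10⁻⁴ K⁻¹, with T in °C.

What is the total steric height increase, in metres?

Layer 1: α = (0.83 + 0.11×25)×10⁻⁴ = 3.58×10⁻⁴ K⁻¹
Layer 2: α = (0.83 + 0.11×12)×10⁻⁴ = 2.15×10⁻⁴ K⁻¹
Layer 3: α = (0.83 + 0.11×1.9)×10⁻⁴ = 1.039×10⁻⁴ K⁻¹
Layer 1: 3.58×10⁻⁴ × 0.79 × 84 = 0.02375688 m
Layer 2: 2.15×10⁻⁴ × 810 × 0.51 = 0.0888165 m
894–2194 m: 0.21 × 1.039×10⁻⁴ × 1300 = 0.0283647 m
Δh = 0.02375688 + 0.0888165 + 0.0283647 = 0.14093808 m

Δh ≈ 0.14 m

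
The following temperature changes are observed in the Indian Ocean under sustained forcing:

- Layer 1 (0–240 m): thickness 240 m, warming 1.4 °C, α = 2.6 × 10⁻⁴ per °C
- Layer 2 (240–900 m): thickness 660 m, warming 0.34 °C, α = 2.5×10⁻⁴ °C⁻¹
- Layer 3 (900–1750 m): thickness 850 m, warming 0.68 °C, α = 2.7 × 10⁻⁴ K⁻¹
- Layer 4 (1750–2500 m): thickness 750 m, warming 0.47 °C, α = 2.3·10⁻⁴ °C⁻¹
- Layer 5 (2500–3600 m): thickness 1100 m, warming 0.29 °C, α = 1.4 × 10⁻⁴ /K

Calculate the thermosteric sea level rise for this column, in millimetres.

Δh = 425 mm

Layer 1: 2.6×10⁻⁴ × 1.4 × 240 = 0.08736 m
Layer 2: 0.34 × 660 × 2.5×10⁻⁴ = 0.05610 m
2.7×10⁻⁴ × 0.68 × 850 = 0.15606 m
Layer 4: 2.3×10⁻⁴ × 750 × 0.47 = 0.081075 m
2500–3600 m: 1.4×10⁻⁴ × 0.29 × 1100 = 0.04466 m
Δh = 0.08736 + 0.05610 + 0.15606 + 0.081075 + 0.04466 = 0.425255 m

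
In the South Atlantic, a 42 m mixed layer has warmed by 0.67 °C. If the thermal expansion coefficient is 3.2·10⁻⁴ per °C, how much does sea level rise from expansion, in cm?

Δh = αΔT·H = 3.2×10⁻⁴ × 0.67 × 42 = 0.0090048 m

Δh = 0.900 cm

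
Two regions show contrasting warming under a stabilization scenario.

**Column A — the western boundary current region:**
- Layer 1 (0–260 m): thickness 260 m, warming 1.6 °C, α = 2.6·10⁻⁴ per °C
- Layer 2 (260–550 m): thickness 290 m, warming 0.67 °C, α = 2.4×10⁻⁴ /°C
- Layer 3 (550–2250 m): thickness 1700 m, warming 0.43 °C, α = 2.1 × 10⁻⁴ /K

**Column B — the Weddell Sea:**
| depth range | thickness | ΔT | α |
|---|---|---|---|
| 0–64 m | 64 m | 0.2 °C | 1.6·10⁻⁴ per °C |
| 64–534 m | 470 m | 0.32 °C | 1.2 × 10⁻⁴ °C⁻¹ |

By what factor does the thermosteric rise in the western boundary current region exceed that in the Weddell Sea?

15

A Layer 1: 1.6 × 260 × 2.6×10⁻⁴ = 0.10816 m
A Layer 2: 2.4×10⁻⁴ × 290 × 0.67 = 0.046632 m
A 550–2250 m: 0.43 × 2.1×10⁻⁴ × 1700 = 0.15351 m
A total: 0.308302 m
B 0–64 m: 1.6×10⁻⁴ × 64 × 0.2 = 0.002048 m
B 64–534 m: 0.32 × 470 × 1.2×10⁻⁴ = 0.018048 m
B total: 0.020096 m
Ratio: 0.308302 / 0.020096 ≈ 15.34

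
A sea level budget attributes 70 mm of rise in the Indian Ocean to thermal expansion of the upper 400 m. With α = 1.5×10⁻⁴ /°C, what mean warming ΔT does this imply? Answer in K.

about 1.17 K

ΔT = Δh/(αH) = 0.07 / (1.5×10⁻⁴ × 400) ≈ 1.167 K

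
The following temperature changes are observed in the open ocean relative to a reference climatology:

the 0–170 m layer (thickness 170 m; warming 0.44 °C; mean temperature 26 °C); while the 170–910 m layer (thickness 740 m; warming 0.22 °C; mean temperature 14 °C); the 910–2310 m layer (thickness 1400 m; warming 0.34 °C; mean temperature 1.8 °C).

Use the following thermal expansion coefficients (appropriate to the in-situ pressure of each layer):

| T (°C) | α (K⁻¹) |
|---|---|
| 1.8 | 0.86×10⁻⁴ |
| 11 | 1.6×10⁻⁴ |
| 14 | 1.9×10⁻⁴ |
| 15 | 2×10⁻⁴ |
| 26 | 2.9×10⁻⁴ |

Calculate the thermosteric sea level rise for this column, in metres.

Layer 1 at 26 °C → α = 2.9×10⁻⁴ K⁻¹
Layer 2 at 14 °C → α = 1.9×10⁻⁴ K⁻¹
Layer 3 at 1.8 °C → α = 0.86×10⁻⁴ K⁻¹
0–170 m: 170 × 2.9×10⁻⁴ × 0.44 = 0.021692 m
740 × 1.9×10⁻⁴ × 0.22 = 0.030932 m
Layer 3: 0.34 × 1400 × 0.86×10⁻⁴ = 0.040936 m
Δh = 0.021692 + 0.030932 + 0.040936 = 0.09356 m ≈ 0.0936 m

0.0936 m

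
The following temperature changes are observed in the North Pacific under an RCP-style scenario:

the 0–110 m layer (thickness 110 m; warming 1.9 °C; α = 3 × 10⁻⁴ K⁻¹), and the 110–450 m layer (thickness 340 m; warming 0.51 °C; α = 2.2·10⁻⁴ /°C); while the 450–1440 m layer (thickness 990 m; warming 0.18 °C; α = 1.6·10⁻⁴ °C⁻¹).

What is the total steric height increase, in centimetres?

0–110 m: 1.9 × 3×10⁻⁴ × 110 = 0.06270 m
0.51 × 340 × 2.2×10⁻⁴ = 0.038148 m
450–1440 m: 1.6×10⁻⁴ × 990 × 0.18 = 0.028512 m
Δh = 0.06270 + 0.038148 + 0.028512 = 0.12936 m

Δh = 12.9 cm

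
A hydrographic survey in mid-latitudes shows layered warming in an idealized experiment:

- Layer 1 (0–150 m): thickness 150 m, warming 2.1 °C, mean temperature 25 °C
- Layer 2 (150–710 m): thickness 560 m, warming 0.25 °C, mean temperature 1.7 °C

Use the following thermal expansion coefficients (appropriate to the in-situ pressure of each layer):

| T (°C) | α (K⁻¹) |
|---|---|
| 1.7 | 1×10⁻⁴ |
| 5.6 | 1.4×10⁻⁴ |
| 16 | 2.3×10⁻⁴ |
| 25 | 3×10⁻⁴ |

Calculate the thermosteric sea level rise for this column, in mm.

Layer 1 at 25 °C → α = 3×10⁻⁴ K⁻¹
Layer 2 at 1.7 °C → α = 1×10⁻⁴ K⁻¹
0–150 m: 3×10⁻⁴ × 150 × 2.1 = 0.09450 m
150–710 m: 0.25 × 560 × 1×10⁻⁴ = 0.01400 m
Δh = 0.09450 + 0.01400 = 0.10850 m

about 109 mm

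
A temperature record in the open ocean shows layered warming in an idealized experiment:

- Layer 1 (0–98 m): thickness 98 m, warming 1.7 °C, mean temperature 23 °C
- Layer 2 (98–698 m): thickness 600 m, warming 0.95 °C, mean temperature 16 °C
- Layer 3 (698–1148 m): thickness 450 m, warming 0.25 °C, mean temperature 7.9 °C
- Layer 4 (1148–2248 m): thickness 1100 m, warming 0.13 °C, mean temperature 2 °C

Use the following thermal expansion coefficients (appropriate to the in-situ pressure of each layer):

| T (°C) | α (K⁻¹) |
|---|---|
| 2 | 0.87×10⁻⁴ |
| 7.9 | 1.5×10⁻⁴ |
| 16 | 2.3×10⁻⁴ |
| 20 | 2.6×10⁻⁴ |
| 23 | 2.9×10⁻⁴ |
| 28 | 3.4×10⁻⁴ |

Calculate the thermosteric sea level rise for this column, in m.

Layer 1 at 23 °C → α = 2.9×10⁻⁴ K⁻¹
Layer 2 at 16 °C → α = 2.3×10⁻⁴ K⁻¹
Layer 3 at 7.9 °C → α = 1.5×10⁻⁴ K⁻¹
Layer 4 at 2 °C → α = 0.87×10⁻⁴ K⁻¹
Layer 1: 2.9×10⁻⁴ × 98 × 1.7 = 0.048314 m
Layer 2: 0.95 × 2.3×10⁻⁴ × 600 = 0.13110 m
698–1148 m: 0.25 × 1.5×10⁻⁴ × 450 = 0.016875 m
Layer 4: 1100 × 0.13 × 0.87×10⁻⁴ = 0.012441 m
Δh = 0.048314 + 0.13110 + 0.016875 + 0.012441 = 0.20873 m ≈ 0.209 m

Δh = 0.209 m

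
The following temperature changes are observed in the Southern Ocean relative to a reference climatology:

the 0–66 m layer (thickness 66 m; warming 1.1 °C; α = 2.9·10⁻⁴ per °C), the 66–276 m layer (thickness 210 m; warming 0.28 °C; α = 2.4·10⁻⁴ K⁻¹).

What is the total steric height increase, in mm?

Δh = 35.2 mm

66 × 2.9×10⁻⁴ × 1.1 = 0.021054 m
0.28 × 2.4×10⁻⁴ × 210 = 0.014112 m
Δh = 0.021054 + 0.014112 = 0.035166 m ≈ 35.2 mm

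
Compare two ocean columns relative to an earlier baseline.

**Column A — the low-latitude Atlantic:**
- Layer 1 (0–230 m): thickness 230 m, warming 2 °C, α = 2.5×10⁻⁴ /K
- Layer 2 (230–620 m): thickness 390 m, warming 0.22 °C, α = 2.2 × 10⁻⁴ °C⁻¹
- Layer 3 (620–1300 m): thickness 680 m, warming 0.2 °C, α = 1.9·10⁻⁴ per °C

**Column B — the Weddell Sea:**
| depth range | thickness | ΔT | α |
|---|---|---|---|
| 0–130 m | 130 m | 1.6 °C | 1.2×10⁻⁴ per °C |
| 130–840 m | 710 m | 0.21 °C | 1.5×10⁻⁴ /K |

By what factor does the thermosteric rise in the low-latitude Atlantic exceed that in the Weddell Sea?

≈ 3.4×

A 0–230 m: 230 × 2.5×10⁻⁴ × 2 = 0.11500 m
A 230–620 m: 390 × 0.22 × 2.2×10⁻⁴ = 0.018876 m
A 620–1300 m: 680 × 1.9×10⁻⁴ × 0.2 = 0.02584 m
A total: 0.159716 m
B 130 × 1.2×10⁻⁴ × 1.6 = 0.02496 m
B Layer 2: 1.5×10⁻⁴ × 710 × 0.21 = 0.022365 m
B total: 0.047325 m
Ratio: 0.159716 / 0.047325 ≈ 3.375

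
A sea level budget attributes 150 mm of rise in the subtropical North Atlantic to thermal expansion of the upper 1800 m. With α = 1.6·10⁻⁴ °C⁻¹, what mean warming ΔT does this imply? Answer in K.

ΔT = Δh/(αH) = 0.15 / (1.6×10⁻⁴ × 1800) ≈ 0.5208 K

0.521 K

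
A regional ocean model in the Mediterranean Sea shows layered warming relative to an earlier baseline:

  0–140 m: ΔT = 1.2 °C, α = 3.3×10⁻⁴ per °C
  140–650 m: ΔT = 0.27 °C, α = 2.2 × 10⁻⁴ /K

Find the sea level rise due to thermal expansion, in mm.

85.7 mm of thermosteric rise

0–140 m: 3.3×10⁻⁴ × 1.2 × 140 = 0.05544 m
Layer 2: 2.2×10⁻⁴ × 510 × 0.27 = 0.030294 m
Δh = 0.05544 + 0.030294 = 0.085734 m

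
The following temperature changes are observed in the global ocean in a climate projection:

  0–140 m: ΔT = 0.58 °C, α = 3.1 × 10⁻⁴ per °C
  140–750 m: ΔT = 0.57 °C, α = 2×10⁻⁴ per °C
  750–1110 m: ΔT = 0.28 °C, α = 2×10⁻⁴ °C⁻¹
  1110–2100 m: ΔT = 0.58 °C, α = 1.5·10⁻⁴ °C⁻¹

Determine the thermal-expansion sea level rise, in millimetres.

201 mm

0–140 m: 3.1×10⁻⁴ × 140 × 0.58 = 0.025172 m
2×10⁻⁴ × 610 × 0.57 = 0.06954 m
2×10⁻⁴ × 360 × 0.28 = 0.02016 m
1110–2100 m: 990 × 0.58 × 1.5×10⁻⁴ = 0.08613 m
Δh = 0.025172 + 0.06954 + 0.02016 + 0.08613 = 0.201002 m ≈ 201 mm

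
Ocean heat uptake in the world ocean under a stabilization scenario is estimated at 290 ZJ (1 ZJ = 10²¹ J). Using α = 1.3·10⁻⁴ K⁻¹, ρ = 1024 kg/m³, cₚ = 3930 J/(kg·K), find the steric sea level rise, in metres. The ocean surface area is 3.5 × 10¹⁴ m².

Per unit area: Q = 290×10²¹ / (3.5×10¹⁴) ≈ 8.286×10⁸ J/m²
Δh = αQ/(ρcₚ) = 1.3×10⁻⁴ × 8.286×10⁸ / (1024 × 3930) ≈ 0.026767 m

0.0268 m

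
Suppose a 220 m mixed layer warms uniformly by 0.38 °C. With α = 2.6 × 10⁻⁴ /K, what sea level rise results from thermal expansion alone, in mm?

Δh = αΔT·H = 2.6×10⁻⁴ × 0.38 × 220 = 0.021736 m

Δh = 21.7 mm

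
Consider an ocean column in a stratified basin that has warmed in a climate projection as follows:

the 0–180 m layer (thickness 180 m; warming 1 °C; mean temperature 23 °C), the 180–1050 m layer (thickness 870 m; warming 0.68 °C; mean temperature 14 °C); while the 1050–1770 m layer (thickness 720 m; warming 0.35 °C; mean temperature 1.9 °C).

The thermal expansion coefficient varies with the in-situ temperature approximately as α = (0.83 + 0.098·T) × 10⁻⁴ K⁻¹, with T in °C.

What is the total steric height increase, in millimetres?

Layer 1: α = (0.83 + 0.098×23)×10⁻⁴ = 3.084×10⁻⁴ K⁻¹
Layer 2: α = (0.83 + 0.098×14)×10⁻⁴ = 2.202×10⁻⁴ K⁻¹
Layer 3: α = (0.83 + 0.098×1.9)×10⁻⁴ = 1.0162×10⁻⁴ K⁻¹
180 × 3.084×10⁻⁴ × 1 = 0.055512 m
2.202×10⁻⁴ × 870 × 0.68 = 0.13027032 m
1.0162×10⁻⁴ × 720 × 0.35 = 0.02560824 m
Δh = 0.055512 + 0.13027032 + 0.02560824 = 0.21139056 m ≈ 211 mm

Δh ≈ 211 mm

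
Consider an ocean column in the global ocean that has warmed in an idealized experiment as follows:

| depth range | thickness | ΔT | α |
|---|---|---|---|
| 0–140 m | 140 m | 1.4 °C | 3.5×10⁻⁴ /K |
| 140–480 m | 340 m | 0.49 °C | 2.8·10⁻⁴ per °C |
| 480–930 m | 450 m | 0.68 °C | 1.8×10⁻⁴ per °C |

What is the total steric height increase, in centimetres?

0–140 m: 3.5×10⁻⁴ × 140 × 1.4 = 0.06860 m
140–480 m: 0.49 × 2.8×10⁻⁴ × 340 = 0.046648 m
480–930 m: 1.8×10⁻⁴ × 450 × 0.68 = 0.05508 m
Δh = 0.06860 + 0.046648 + 0.05508 = 0.170328 m ≈ 17.0 cm

17.0 cm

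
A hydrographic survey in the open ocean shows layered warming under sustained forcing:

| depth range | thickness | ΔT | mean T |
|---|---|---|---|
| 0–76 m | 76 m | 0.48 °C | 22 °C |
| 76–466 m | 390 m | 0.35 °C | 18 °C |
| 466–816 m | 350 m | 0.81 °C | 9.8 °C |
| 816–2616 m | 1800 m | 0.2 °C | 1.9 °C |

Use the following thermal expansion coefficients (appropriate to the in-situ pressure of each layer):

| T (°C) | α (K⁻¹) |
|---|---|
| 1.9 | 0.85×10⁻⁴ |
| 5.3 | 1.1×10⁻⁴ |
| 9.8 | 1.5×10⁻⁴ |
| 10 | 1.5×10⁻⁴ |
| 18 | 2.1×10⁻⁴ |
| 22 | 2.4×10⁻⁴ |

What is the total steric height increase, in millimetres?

Δh = 111 mm

Layer 1 at 22 °C → α = 2.4×10⁻⁴ K⁻¹
Layer 2 at 18 °C → α = 2.1×10⁻⁴ K⁻¹
Layer 3 at 9.8 °C → α = 1.5×10⁻⁴ K⁻¹
Layer 4 at 1.9 °C → α = 0.85×10⁻⁴ K⁻¹
2.4×10⁻⁴ × 76 × 0.48 = 0.0087552 m
76–466 m: 390 × 0.35 × 2.1×10⁻⁴ = 0.028665 m
0.81 × 1.5×10⁻⁴ × 350 = 0.042525 m
Layer 4: 1800 × 0.2 × 0.85×10⁻⁴ = 0.03060 m
Δh = 0.0087552 + 0.028665 + 0.042525 + 0.03060 = 0.1105452 m ≈ 111 mm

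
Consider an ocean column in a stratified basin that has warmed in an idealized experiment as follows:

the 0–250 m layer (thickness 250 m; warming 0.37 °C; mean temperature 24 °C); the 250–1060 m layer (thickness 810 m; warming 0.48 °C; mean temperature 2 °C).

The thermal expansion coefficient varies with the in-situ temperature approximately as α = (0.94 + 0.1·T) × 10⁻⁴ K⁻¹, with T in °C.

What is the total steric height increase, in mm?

75.2 mm

Layer 1: α = (0.94 + 0.1×24)×10⁻⁴ = 3.34×10⁻⁴ K⁻¹
Layer 2: α = (0.94 + 0.1×2)×10⁻⁴ = 1.14×10⁻⁴ K⁻¹
250 × 3.34×10⁻⁴ × 0.37 = 0.030895 m
Layer 2: 0.48 × 1.14×10⁻⁴ × 810 = 0.0443232 m
Δh = 0.030895 + 0.0443232 = 0.0752182 m ≈ 75.2 mm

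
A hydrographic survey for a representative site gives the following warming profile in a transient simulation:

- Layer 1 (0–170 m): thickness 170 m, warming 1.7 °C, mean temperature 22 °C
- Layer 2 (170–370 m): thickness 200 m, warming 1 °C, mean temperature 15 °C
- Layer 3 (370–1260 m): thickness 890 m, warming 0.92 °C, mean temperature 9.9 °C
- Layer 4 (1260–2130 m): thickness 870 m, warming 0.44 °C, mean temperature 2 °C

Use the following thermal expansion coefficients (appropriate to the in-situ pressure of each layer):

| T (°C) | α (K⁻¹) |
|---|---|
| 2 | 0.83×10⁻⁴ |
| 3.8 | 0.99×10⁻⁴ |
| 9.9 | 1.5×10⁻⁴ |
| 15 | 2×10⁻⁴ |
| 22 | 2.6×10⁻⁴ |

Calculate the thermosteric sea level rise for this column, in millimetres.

Δh ≈ 270 mm

Layer 1 at 22 °C → α = 2.6×10⁻⁴ K⁻¹
Layer 2 at 15 °C → α = 2×10⁻⁴ K⁻¹
Layer 3 at 9.9 °C → α = 1.5×10⁻⁴ K⁻¹
Layer 4 at 2 °C → α = 0.83×10⁻⁴ K⁻¹
1.7 × 2.6×10⁻⁴ × 170 = 0.07514 m
170–370 m: 200 × 2×10⁻⁴ × 1 = 0.04000 m
1.5×10⁻⁴ × 0.92 × 890 = 0.12282 m
1260–2130 m: 870 × 0.44 × 0.83×10⁻⁴ = 0.0317724 m
Δh = 0.07514 + 0.04000 + 0.12282 + 0.0317724 = 0.2697324 m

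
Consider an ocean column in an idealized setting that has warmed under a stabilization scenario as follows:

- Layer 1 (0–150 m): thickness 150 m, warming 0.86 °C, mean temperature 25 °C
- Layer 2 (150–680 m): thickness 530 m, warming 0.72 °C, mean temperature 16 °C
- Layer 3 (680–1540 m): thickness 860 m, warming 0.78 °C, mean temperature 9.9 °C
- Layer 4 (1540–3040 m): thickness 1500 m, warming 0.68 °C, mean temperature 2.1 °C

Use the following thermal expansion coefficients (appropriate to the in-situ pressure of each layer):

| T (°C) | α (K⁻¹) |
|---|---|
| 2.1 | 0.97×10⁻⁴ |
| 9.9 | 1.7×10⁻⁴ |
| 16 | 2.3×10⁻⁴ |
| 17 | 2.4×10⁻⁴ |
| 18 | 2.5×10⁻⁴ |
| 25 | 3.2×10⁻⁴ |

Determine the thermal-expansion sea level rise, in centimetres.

about 34 cm

Layer 1 at 25 °C → α = 3.2×10⁻⁴ K⁻¹
Layer 2 at 16 °C → α = 2.3×10⁻⁴ K⁻¹
Layer 3 at 9.9 °C → α = 1.7×10⁻⁴ K⁻¹
Layer 4 at 2.1 °C → α = 0.97×10⁻⁴ K⁻¹
0–150 m: 150 × 3.2×10⁻⁴ × 0.86 = 0.04128 m
150–680 m: 2.3×10⁻⁴ × 530 × 0.72 = 0.087768 m
0.78 × 1.7×10⁻⁴ × 860 = 0.114036 m
1540–3040 m: 0.97×10⁻⁴ × 1500 × 0.68 = 0.09894 m
Δh = 0.04128 + 0.087768 + 0.114036 + 0.09894 = 0.342024 m ≈ 34 cm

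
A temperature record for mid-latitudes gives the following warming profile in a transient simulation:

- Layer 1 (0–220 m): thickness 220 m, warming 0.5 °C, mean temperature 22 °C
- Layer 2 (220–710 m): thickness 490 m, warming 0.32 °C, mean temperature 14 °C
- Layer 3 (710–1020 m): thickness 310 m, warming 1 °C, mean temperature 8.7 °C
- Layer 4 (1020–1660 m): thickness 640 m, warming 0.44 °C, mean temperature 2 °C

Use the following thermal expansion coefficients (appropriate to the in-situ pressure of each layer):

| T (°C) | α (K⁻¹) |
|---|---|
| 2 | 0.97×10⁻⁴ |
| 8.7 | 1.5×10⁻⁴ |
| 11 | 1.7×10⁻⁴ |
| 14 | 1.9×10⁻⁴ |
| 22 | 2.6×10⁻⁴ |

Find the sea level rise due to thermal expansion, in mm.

Layer 1 at 22 °C → α = 2.6×10⁻⁴ K⁻¹
Layer 2 at 14 °C → α = 1.9×10⁻⁴ K⁻¹
Layer 3 at 8.7 °C → α = 1.5×10⁻⁴ K⁻¹
Layer 4 at 2 °C → α = 0.97×10⁻⁴ K⁻¹
Layer 1: 0.5 × 2.6×10⁻⁴ × 220 = 0.02860 m
Layer 2: 1.9×10⁻⁴ × 490 × 0.32 = 0.029792 m
710–1020 m: 310 × 1 × 1.5×10⁻⁴ = 0.04650 m
640 × 0.97×10⁻⁴ × 0.44 = 0.0273152 m
Δh = 0.02860 + 0.029792 + 0.04650 + 0.0273152 = 0.1322072 m ≈ 130 mm

Δh = 130 mm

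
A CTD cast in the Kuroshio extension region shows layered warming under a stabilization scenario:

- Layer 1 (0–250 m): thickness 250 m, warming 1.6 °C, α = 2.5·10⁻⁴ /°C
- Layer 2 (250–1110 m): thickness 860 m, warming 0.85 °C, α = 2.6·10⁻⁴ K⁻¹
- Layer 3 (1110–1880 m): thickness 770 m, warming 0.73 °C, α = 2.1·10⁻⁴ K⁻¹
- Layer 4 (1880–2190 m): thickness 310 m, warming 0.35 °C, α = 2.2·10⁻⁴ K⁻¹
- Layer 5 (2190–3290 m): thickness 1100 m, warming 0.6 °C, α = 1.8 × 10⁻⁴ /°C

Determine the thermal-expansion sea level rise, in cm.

0–250 m: 1.6 × 250 × 2.5×10⁻⁴ = 0.10000 m
Layer 2: 0.85 × 860 × 2.6×10⁻⁴ = 0.19006 m
Layer 3: 770 × 2.1×10⁻⁴ × 0.73 = 0.118041 m
Layer 4: 2.2×10⁻⁴ × 0.35 × 310 = 0.02387 m
2190–3290 m: 1.8×10⁻⁴ × 1100 × 0.6 = 0.11880 m
Δh = 0.10000 + 0.19006 + 0.118041 + 0.02387 + 0.11880 = 0.550771 m ≈ 55.1 cm

55.1 cm of thermosteric rise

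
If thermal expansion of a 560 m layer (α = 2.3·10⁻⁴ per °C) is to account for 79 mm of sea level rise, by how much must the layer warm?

ΔT = Δh/(αH) = 0.079 / (2.3×10⁻⁴ × 560) ≈ 0.6134 °C

about 0.61 °C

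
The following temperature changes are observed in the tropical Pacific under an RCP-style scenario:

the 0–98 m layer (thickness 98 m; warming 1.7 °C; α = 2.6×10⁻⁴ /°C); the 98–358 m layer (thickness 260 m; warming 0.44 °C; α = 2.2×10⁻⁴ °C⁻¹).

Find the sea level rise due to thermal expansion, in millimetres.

Δh = 68.5 mm

Layer 1: 2.6×10⁻⁴ × 1.7 × 98 = 0.043316 m
Layer 2: 260 × 0.44 × 2.2×10⁻⁴ = 0.025168 m
Δh = 0.043316 + 0.025168 = 0.068484 m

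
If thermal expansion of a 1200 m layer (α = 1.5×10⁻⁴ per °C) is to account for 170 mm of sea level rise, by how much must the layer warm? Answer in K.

0.944 K

ΔT = Δh/(αH) = 0.17 / (1.5×10⁻⁴ × 1200) ≈ 0.9444 K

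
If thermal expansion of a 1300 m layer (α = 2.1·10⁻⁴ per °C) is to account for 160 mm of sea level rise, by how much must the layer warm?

ΔT ≈ 0.586 °C

ΔT = Δh/(αH) = 0.16 / (2.1×10⁻⁴ × 1300) ≈ 0.5861 °C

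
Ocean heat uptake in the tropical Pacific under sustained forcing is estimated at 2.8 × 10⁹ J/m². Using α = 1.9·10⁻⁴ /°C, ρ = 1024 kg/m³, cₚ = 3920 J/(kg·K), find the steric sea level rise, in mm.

Δh = αQ/(ρcₚ) = 1.9×10⁻⁴ × 2.8×10⁹ / (1024 × 3920) ≈ 0.13253 m

130 mm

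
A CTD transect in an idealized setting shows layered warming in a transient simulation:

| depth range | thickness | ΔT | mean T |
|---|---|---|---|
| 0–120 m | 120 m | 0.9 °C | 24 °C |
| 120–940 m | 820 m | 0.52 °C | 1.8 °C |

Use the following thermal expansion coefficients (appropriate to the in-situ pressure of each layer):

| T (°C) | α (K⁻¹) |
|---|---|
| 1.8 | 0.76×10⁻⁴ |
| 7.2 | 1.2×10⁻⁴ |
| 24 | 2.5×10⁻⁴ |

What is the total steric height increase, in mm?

about 59 mm

Layer 1 at 24 °C → α = 2.5×10⁻⁴ K⁻¹
Layer 2 at 1.8 °C → α = 0.76×10⁻⁴ K⁻¹
0.9 × 120 × 2.5×10⁻⁴ = 0.02700 m
120–940 m: 0.76×10⁻⁴ × 0.52 × 820 = 0.0324064 m
Δh = 0.02700 + 0.0324064 = 0.0594064 m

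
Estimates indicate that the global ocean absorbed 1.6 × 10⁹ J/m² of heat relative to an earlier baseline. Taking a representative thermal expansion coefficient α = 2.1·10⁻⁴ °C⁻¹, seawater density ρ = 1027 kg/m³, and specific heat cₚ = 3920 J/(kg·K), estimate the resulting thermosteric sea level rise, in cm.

8.3 cm

Δh = αQ/(ρcₚ) = 2.1×10⁻⁴ × 1.6×10⁹ / (1027 × 3920) ≈ 0.083461 m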